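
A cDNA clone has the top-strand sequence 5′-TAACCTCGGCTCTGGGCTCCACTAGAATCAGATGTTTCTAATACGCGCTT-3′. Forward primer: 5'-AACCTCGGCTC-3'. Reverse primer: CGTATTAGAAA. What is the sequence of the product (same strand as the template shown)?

The forward primer matches the template at positions 2–12.
Taking the reverse complement of CGTATTAGAAA gives TTTCTAATACG, found at positions 35–45 on the template; the primer anneals here to the top strand with its 3' end pointing upstream.
The product is the template from position 2 through 45 (44 bp).

5'-AACCTCGGCTCTGGGCTCCACTAGAATCAGATGTTTCTAATACG-3'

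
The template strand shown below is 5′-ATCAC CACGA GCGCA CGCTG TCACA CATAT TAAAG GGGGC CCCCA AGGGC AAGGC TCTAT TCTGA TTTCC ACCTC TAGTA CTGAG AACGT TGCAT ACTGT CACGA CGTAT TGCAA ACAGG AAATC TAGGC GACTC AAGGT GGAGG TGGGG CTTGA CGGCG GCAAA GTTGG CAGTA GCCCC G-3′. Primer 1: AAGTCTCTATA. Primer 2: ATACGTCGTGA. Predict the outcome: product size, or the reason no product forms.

No product — primer 1 has no binding site in the template.

Primer 1 (AAGTCTCTATA) does not match the top strand, and its reverse complement TATAGAGACTT does not match either.
With no annealing site for primer 1, no amplification occurs.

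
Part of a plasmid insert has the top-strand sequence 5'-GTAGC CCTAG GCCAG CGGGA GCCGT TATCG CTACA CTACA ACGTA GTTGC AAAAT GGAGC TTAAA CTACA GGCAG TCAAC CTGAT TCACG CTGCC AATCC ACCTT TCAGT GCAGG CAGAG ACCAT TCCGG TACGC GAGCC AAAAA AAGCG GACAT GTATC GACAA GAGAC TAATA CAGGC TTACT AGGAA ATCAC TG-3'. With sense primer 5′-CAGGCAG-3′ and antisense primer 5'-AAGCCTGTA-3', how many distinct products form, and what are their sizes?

The forward primer CAGGCAG matches the top strand at positions 69–75, 112–118.
The reverse primer's reverse complement is TACAGGCTT, matching at positions 174–182.
Each forward site pairs with the reverse site to give a product ending at position 182: sizes 114, 71 bp.

Two products: 114 bp, 71 bp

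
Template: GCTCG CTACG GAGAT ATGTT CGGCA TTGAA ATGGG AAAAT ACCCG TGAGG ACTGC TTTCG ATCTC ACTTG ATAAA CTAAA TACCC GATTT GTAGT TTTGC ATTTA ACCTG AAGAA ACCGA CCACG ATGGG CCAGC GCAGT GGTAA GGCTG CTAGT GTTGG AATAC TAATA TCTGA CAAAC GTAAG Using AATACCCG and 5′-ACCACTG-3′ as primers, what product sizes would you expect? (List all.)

The forward primer AATACCCG matches the top strand at positions 38–45, 79–86.
The reverse primer's reverse complement is CAGTGGT, matching at positions 137–143.
Each forward site pairs with the reverse site to give a product ending at position 143: sizes 106, 65 bp.

106 bp, 65 bp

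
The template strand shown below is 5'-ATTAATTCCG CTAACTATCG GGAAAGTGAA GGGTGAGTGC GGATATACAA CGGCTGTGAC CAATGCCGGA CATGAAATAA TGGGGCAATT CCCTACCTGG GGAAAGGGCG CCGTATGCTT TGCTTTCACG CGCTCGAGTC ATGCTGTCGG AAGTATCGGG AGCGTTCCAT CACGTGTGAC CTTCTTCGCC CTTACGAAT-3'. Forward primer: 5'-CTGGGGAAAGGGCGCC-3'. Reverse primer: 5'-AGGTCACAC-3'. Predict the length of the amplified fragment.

Scanning the template, CTGGGGAAAGGGCGCC occurs at positions 97–112; this primer anneals to the bottom strand there with its 3' end pointing downstream.
Reverse complement of the reverse primer: GTGTGACCT. This occurs on the top strand at positions 174–182.
Amplicon spans positions 97–182: 86 bp.

86 bp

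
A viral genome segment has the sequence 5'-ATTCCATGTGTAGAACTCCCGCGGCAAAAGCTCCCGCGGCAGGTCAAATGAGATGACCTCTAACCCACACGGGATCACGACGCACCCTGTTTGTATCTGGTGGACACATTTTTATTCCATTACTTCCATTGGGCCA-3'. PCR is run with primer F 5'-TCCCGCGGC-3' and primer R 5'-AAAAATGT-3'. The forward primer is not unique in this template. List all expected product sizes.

The forward primer TCCCGCGGC matches the top strand at positions 17–25, 32–40.
The reverse primer's reverse complement is ACATTTTT, matching at positions 106–113.
Each forward site pairs with the reverse site to give a product ending at position 113: sizes 97, 82 bp.

97 bp, 82 bp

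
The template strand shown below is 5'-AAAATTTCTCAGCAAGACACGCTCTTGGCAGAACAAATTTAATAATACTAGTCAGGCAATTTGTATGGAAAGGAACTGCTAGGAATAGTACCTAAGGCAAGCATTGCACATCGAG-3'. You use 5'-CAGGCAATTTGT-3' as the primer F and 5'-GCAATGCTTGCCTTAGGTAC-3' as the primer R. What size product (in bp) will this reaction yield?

Scanning the template, CAGGCAATTTGT occurs at positions 53–64; this primer anneals to the bottom strand there with its 3' end pointing downstream.
Taking the reverse complement of GCAATGCTTGCCTTAGGTAC gives GTACCTAAGGCAAGCATTGC, found at positions 88–107 on the template; the primer anneals here to the top strand with its 3' end pointing upstream.
Amplicon spans positions 53–107: 55 bp.

55 bp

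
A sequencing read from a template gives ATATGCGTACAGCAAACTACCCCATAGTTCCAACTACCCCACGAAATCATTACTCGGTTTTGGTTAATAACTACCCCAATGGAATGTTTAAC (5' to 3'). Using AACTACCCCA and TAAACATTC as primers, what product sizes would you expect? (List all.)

The forward primer AACTACCCCA matches the top strand at positions 15–24, 32–41, 69–78.
The reverse primer's reverse complement is GAATGTTTA, matching at positions 82–90.
Each forward site pairs with the reverse site to give a product ending at position 90: sizes 76, 59, 22 bp.

76 bp, 59 bp, 22 bp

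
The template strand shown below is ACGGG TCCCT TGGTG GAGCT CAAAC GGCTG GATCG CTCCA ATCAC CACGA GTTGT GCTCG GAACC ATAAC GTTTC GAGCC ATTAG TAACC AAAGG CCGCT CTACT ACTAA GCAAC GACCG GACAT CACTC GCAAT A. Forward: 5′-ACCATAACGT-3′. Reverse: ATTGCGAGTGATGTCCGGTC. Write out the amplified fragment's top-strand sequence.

The forward primer matches the template at positions 63–72.
Taking the reverse complement of ATTGCGAGTGATGTCCGGTC gives GACCGGACATCACTCGCAAT, found at positions 116–135 on the template; the primer anneals here to the top strand with its 3' end pointing upstream.
The product is the template from position 63 through 135 (73 bp).

5'-ACCATAACGTTTCGAGCCATTAGTAACCAAAGGCCGCTCTACTACTAAGCAACGACCGGACATCACTCGCAAT-3'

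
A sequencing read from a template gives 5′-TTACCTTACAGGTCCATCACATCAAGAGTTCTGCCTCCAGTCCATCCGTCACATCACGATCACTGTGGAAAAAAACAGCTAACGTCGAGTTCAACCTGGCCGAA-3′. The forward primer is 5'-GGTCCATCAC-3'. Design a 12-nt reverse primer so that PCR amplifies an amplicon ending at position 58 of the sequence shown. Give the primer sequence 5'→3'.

The forward primer binds at positions 11–20; the product's 3' end on the top strand is position 58.
The reverse primer anneals to the top strand over positions 47–58, i.e. to CGTCACATCACG.
Its sequence written 5'→3' is the reverse complement: CGTGATGTGACG.

5'-CGTGATGTGACG-3'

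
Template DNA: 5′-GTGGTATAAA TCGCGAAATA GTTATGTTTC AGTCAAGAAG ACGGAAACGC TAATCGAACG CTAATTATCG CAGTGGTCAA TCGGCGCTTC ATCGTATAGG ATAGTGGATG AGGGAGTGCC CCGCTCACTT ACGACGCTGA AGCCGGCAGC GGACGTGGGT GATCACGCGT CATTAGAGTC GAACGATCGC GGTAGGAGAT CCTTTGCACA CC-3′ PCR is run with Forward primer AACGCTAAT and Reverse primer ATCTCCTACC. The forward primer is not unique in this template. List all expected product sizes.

155 bp, 144 bp

The forward primer AACGCTAAT matches the top strand at positions 46–54, 57–65.
The reverse primer's reverse complement is GGTAGGAGAT, matching at positions 191–200.
Each forward site pairs with the reverse site to give a product ending at position 200: sizes 155, 144 bp.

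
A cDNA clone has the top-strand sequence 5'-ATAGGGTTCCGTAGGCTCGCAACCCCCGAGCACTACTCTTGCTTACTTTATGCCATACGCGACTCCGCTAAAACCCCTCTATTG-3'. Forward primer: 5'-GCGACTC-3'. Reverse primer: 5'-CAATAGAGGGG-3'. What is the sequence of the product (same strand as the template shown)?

5'-GCGACTCCGCTAAAACCCCTCTATTG-3'

The forward primer matches the template at positions 59–65.
Taking the reverse complement of CAATAGAGGGG gives CCCCTCTATTG, found at positions 74–84 on the template; the primer anneals here to the top strand with its 3' end pointing upstream.
The product is the template from position 59 through 84 (26 bp).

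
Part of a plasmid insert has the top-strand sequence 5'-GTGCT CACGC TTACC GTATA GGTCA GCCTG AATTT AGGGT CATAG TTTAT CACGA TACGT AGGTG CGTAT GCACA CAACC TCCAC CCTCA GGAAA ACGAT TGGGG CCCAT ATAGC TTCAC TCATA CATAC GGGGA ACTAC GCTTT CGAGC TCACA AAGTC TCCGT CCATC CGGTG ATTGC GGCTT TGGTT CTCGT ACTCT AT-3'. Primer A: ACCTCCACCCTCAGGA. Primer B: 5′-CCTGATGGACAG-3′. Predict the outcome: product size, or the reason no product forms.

No product — primer B has no binding site in the template.

Primer B (CCTGATGGACAG) does not match the top strand, and its reverse complement CTGTCCATCAGG does not match either.
With no annealing site for primer B, no amplification occurs.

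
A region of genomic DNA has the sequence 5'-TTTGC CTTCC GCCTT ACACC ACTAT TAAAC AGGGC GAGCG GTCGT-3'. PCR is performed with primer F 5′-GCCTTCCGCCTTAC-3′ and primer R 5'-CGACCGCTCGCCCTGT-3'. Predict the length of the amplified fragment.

41 bp

Forward primer GCCTTCCGCCTTAC is found on the top strand at positions 4–17.
Reverse complement of the reverse primer: ACAGGGCGAGCGGTCG. This occurs on the top strand at positions 29–44.
Amplicon spans positions 4–44: 41 bp.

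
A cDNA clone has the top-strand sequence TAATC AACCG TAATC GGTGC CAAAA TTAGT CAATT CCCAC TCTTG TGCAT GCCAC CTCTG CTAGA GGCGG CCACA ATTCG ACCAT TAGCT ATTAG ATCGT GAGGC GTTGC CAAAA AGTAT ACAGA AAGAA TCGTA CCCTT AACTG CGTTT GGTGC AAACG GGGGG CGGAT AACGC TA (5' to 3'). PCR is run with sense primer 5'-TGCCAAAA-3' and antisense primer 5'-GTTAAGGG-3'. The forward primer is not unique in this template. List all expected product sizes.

The forward primer TGCCAAAA matches the top strand at positions 18–25, 108–115.
The reverse primer's reverse complement is CCCTTAAC, matching at positions 136–143.
Each forward site pairs with the reverse site to give a product ending at position 143: sizes 126, 36 bp.

126 bp, 36 bp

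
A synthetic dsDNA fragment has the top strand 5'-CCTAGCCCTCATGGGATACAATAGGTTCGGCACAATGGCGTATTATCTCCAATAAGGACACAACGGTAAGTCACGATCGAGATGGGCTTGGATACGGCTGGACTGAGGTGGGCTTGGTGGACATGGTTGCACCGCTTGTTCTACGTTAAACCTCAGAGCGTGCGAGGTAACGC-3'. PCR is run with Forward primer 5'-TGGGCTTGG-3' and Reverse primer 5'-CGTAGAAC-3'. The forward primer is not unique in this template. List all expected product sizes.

The forward primer TGGGCTTGG matches the top strand at positions 83–91, 109–117.
The reverse primer's reverse complement is GTTCTACG, matching at positions 138–145.
Each forward site pairs with the reverse site to give a product ending at position 145: sizes 63, 37 bp.

63 bp, 37 bp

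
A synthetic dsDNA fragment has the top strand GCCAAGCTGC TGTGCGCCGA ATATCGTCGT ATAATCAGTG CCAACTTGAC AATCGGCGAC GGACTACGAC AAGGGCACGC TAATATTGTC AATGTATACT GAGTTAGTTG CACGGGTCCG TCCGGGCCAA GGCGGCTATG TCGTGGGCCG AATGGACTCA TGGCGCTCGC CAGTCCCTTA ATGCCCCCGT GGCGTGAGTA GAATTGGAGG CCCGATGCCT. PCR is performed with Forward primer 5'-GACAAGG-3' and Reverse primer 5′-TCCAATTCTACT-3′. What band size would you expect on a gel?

141 bp

Forward primer GACAAGG is found on the top strand at positions 68–74.
Taking the reverse complement of TCCAATTCTACT gives AGTAGAATTGGA, found at positions 197–208 on the template; the primer anneals here to the top strand with its 3' end pointing upstream.
Product length = (reverse-primer end) − (forward-primer start) + 1 = 208 − 68 + 1 = 141 bp.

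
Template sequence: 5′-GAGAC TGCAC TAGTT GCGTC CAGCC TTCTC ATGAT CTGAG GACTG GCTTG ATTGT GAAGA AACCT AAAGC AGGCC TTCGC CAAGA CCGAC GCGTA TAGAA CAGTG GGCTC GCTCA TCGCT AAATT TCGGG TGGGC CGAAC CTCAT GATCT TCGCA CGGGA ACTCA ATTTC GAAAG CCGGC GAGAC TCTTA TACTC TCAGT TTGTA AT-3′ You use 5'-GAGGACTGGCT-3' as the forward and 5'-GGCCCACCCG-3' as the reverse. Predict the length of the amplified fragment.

99 bp

The forward primer matches the template at positions 38–48.
The reverse primer's reverse complement is CGGGTGGGCC, which matches the template at positions 127–136.
Amplicon spans positions 38–136: 99 bp.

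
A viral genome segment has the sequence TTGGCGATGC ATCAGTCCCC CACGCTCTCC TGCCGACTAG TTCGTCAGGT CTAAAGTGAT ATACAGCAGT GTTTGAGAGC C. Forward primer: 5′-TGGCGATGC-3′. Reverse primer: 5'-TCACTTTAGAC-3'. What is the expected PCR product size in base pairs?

Scanning the template, TGGCGATGC occurs at positions 2–10; this primer anneals to the bottom strand there with its 3' end pointing downstream.
Taking the reverse complement of TCACTTTAGAC gives GTCTAAAGTGA, found at positions 49–59 on the template; the primer anneals here to the top strand with its 3' end pointing upstream.
Amplicon spans positions 2–59: 58 bp.

58 bp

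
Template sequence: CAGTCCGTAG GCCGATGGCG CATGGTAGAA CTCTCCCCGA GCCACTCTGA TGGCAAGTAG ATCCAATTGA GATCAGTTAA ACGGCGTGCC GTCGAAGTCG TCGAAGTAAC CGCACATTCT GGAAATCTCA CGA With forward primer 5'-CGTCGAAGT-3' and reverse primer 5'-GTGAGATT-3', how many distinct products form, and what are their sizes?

The forward primer CGTCGAAGT matches the top strand at positions 90–98, 99–107.
The reverse primer's reverse complement is AATCTCAC, matching at positions 124–131.
Each forward site pairs with the reverse site to give a product ending at position 131: sizes 42, 33 bp.

Two products: 42 bp, 33 bp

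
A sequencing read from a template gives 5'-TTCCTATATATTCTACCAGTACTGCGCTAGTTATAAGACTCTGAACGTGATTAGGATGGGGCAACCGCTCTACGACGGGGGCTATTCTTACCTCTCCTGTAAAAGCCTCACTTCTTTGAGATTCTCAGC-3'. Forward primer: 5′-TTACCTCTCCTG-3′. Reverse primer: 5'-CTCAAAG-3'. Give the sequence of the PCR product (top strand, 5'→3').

5'-TTACCTCTCCTGTAAAAGCCTCACTTCTTTGAG-3'

The forward primer matches the template at positions 88–99.
Reverse complement of the reverse primer: CTTTGAG. This occurs on the top strand at positions 114–120.
The product is the template from position 88 through 120 (33 bp).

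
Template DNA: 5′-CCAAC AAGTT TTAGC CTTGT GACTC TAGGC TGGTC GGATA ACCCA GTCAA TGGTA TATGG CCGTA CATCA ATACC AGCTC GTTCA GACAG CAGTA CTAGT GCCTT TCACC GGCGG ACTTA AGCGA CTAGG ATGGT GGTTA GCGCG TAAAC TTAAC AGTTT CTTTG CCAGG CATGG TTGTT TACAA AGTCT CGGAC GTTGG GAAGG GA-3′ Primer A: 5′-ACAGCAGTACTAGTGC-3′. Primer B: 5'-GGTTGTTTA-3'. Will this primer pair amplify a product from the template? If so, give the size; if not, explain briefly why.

No product — both primers anneal to the same strand and extend in the same direction.

Primer A (ACAGCAGTACTAGTGC) matches the top strand at positions 87–102 (3' end points downstream).
Primer B (GGTTGTTTA) also matches the top strand directly, at positions 174–182 — its reverse complement TAAACAACC is not present.
Both primers anneal to the bottom strand with 3' ends pointing the same way, so neither can prime synthesis back toward the other.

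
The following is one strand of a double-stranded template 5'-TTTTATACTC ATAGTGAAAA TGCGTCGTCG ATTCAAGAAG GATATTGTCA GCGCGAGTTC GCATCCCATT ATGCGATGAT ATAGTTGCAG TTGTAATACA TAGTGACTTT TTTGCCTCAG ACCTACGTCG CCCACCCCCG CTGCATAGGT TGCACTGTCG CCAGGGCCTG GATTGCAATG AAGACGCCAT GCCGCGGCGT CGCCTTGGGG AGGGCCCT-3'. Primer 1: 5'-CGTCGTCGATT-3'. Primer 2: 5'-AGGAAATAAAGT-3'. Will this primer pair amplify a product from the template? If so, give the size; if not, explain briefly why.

Primer 2 (AGGAAATAAAGT) does not match the top strand, and its reverse complement ACTTTATTTCCT does not match either.
With no annealing site for primer 2, no amplification occurs.

No product — primer 2 has no binding site in the template.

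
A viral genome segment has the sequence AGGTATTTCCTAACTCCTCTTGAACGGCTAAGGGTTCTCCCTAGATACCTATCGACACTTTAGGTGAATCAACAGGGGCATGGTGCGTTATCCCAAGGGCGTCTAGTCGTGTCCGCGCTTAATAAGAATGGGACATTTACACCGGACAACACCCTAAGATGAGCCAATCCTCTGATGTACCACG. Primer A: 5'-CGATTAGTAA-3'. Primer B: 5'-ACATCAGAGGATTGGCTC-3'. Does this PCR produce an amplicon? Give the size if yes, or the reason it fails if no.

No product — primer A has no binding site in the template.

Primer A (CGATTAGTAA) does not match the top strand, and its reverse complement TTACTAATCG does not match either.
With no annealing site for primer A, no amplification occurs.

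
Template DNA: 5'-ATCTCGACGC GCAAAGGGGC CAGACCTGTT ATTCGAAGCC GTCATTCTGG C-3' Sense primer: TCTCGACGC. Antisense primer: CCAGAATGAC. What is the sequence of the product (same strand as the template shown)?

5'-TCTCGACGCGCAAAGGGGCCAGACCTGTTATTCGAAGCCGTCATTCTGG-3'

The forward primer matches the template at positions 2–10.
The reverse primer's reverse complement is GTCATTCTGG, which matches the template at positions 41–50.
The product is the template from position 2 through 50 (49 bp).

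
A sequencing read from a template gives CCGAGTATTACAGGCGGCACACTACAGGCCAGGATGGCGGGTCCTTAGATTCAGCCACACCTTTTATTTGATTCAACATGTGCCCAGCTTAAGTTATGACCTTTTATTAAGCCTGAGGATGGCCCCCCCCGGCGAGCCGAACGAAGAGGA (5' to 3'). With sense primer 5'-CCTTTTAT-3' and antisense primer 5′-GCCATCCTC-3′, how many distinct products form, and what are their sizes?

The forward primer CCTTTTAT matches the top strand at positions 60–67, 100–107.
The reverse primer's reverse complement is GAGGATGGC, matching at positions 115–123.
Each forward site pairs with the reverse site to give a product ending at position 123: sizes 64, 24 bp.

Two products: 64 bp, 24 bp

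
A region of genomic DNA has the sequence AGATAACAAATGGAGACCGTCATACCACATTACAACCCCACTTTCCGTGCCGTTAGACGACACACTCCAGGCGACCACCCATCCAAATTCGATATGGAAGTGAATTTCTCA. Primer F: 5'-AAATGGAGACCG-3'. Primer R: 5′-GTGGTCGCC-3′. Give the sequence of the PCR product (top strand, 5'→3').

The forward primer matches the template at positions 8–19.
The reverse primer's reverse complement is GGCGACCAC, which matches the template at positions 70–78.
The product is the template from position 8 through 78 (71 bp).

5'-AAATGGAGACCGTCATACCACATTACAACCCCACTTTCCGTGCCGTTAGACGACACACTCCAGGCGACCAC-3'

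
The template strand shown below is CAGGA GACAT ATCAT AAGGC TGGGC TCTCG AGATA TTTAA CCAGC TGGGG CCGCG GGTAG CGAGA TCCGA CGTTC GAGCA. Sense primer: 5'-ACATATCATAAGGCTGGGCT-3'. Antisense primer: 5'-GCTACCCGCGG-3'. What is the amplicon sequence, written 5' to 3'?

5'-ACATATCATAAGGCTGGGCTCTCGAGATATTTAACCAGCTGGGGCCGCGGGTAGC-3'

Forward primer ACATATCATAAGGCTGGGCT is found on the top strand at positions 7–26.
Taking the reverse complement of GCTACCCGCGG gives CCGCGGGTAGC, found at positions 51–61 on the template; the primer anneals here to the top strand with its 3' end pointing upstream.
The product is the template from position 7 through 61 (55 bp).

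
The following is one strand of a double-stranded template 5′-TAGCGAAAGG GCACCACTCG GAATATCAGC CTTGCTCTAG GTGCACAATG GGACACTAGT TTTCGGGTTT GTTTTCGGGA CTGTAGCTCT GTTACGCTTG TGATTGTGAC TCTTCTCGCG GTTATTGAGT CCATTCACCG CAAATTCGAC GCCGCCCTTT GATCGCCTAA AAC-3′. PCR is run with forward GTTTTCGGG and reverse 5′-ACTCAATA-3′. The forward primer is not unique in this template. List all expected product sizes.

The forward primer GTTTTCGGG matches the top strand at positions 59–67, 71–79.
The reverse primer's reverse complement is TATTGAGT, matching at positions 123–130.
Each forward site pairs with the reverse site to give a product ending at position 130: sizes 72, 60 bp.

72 bp, 60 bp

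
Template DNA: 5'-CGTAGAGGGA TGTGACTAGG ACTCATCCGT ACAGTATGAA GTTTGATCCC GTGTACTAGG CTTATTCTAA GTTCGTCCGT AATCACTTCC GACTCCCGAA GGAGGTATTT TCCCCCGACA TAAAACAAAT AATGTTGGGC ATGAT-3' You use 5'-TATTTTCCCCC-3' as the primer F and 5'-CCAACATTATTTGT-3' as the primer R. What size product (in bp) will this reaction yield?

Scanning the template, TATTTTCCCCC occurs at positions 106–116; this primer anneals to the bottom strand there with its 3' end pointing downstream.
Reverse complement of the reverse primer: ACAAATAATGTTGG. This occurs on the top strand at positions 125–138.
Amplicon spans positions 106–138: 33 bp.

33 bp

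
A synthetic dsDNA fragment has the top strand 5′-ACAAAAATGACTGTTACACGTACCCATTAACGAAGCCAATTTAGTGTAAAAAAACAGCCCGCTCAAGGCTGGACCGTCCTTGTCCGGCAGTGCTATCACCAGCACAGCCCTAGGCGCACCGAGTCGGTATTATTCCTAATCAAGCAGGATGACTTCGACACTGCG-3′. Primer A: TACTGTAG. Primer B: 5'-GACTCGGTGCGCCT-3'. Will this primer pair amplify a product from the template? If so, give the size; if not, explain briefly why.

No product — primer A has no binding site in the template.

Primer A (TACTGTAG) does not match the top strand, and its reverse complement CTACAGTA does not match either.
With no annealing site for primer A, no amplification occurs.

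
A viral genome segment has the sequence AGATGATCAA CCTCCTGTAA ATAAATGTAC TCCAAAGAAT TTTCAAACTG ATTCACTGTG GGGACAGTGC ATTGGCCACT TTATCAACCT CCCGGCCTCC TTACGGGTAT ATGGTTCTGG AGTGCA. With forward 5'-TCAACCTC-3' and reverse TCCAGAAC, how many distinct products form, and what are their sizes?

The forward primer TCAACCTC matches the top strand at positions 7–14, 84–91.
The reverse primer's reverse complement is GTTCTGGA, matching at positions 114–121.
Each forward site pairs with the reverse site to give a product ending at position 121: sizes 115, 38 bp.

Two products: 115 bp, 38 bp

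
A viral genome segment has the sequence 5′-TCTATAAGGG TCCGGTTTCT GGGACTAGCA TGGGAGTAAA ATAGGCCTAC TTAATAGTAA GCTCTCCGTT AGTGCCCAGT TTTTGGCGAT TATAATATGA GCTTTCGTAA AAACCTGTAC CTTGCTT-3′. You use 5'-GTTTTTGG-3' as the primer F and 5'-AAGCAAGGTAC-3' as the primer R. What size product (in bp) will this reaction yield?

49 bp

The forward primer matches the template at positions 79–86.
Taking the reverse complement of AAGCAAGGTAC gives GTACCTTGCTT, found at positions 117–127 on the template; the primer anneals here to the top strand with its 3' end pointing upstream.
Product length = (reverse-primer end) − (forward-primer start) + 1 = 127 − 79 + 1 = 49 bp.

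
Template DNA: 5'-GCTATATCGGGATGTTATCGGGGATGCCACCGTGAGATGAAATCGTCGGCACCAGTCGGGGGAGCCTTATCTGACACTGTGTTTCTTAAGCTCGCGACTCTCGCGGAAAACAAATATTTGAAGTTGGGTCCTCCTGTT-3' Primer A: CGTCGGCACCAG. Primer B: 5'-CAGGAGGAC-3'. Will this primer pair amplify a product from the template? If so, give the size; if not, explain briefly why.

Yes — a 93 bp product.

Primer A (CGTCGGCACCAG) matches the top strand at positions 44–55; it acts as a forward primer.
Primer B's reverse complement is GTCCTCCTG, matching the top strand at positions 128–136; it acts as a reverse primer.
The 3' ends face each other across positions 44–136, giving a 93 bp product.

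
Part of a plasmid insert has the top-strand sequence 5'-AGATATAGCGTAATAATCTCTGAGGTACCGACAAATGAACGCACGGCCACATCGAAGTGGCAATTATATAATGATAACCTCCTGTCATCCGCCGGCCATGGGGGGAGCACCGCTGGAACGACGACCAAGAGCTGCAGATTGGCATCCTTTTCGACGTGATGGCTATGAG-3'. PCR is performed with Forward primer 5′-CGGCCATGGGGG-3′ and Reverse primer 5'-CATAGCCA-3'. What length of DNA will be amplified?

The forward primer matches the template at positions 93–104.
Reverse complement of the reverse primer: TGGCTATG. This occurs on the top strand at positions 160–167.
Product length = (reverse-primer end) − (forward-primer start) + 1 = 167 − 93 + 1 = 75 bp.

75 bp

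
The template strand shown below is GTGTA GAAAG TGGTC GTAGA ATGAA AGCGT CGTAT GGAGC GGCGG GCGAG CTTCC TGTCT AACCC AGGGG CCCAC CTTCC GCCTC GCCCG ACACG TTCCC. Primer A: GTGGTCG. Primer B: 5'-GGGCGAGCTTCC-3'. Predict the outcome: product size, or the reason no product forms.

Primer A (GTGGTCG) matches the top strand at positions 10–16 (3' end points downstream).
Primer B (GGGCGAGCTTCC) also matches the top strand directly, at positions 44–55 — its reverse complement GGAAGCTCGCCC is not present.
Both primers anneal to the bottom strand with 3' ends pointing the same way, so neither can prime synthesis back toward the other.

No product — both primers anneal to the same strand and extend in the same direction.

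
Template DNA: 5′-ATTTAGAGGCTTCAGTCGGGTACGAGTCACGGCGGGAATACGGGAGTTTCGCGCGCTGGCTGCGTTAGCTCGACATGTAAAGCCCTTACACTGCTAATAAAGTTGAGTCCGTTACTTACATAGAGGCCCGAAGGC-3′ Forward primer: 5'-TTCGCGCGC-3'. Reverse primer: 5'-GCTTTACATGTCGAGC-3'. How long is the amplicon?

36 bp

Forward primer TTCGCGCGC is found on the top strand at positions 48–56.
The reverse primer's reverse complement is GCTCGACATGTAAAGC, which matches the template at positions 68–83.
Amplicon spans positions 48–83: 36 bp.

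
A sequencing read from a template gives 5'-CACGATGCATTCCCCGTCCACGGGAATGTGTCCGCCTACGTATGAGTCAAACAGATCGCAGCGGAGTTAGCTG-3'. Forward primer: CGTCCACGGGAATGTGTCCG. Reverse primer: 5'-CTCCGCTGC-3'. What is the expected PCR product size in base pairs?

52 bp

The forward primer matches the template at positions 15–34.
Taking the reverse complement of CTCCGCTGC gives GCAGCGGAG, found at positions 58–66 on the template; the primer anneals here to the top strand with its 3' end pointing upstream.
Amplicon spans positions 15–66: 52 bp.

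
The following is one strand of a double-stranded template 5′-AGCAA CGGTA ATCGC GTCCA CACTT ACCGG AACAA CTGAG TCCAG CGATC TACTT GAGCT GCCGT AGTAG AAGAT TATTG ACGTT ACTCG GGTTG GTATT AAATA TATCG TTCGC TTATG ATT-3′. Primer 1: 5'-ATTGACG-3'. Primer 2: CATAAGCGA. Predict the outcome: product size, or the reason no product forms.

Primer 1 (ATTGACG) matches the top strand at positions 77–83; it acts as a forward primer.
Primer 2's reverse complement is TCGCTTATG, matching the top strand at positions 112–120; it acts as a reverse primer.
The 3' ends face each other across positions 77–120, giving a 44 bp product.

Yes — a 44 bp product.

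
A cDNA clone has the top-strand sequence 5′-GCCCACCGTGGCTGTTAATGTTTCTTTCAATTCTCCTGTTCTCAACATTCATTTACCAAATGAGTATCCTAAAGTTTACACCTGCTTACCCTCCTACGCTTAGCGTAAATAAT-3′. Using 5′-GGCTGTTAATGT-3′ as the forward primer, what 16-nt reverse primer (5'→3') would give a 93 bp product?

5'-TAAGCGTAGGAGGGTA-3'

The forward primer binds at positions 10–21, so a 93 bp product ends at position 10 + 93 − 1 = 102.
The reverse primer anneals to the top strand over positions 87–102, i.e. to TACCCTCCTACGCTTA.
Its sequence written 5'→3' is the reverse complement: TAAGCGTAGGAGGGTA.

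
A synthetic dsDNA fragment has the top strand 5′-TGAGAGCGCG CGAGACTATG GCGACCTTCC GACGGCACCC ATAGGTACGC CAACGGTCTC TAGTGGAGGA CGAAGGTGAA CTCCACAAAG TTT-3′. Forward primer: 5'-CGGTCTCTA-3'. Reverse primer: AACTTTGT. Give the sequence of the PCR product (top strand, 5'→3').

5'-CGGTCTCTAGTGGAGGACGAAGGTGAACTCCACAAAGTT-3'

Forward primer CGGTCTCTA is found on the top strand at positions 54–62.
Reverse complement of the reverse primer: ACAAAGTT. This occurs on the top strand at positions 85–92.
The product is the template from position 54 through 92 (39 bp).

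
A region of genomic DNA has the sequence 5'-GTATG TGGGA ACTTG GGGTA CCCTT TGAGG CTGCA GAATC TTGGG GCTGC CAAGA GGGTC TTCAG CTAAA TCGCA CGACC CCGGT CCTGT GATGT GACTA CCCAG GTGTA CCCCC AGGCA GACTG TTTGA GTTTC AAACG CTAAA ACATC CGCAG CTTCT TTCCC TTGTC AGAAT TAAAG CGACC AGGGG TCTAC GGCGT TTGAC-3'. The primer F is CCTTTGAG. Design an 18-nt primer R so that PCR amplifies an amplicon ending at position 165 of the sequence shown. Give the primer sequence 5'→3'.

5'-GGGAAAGAAGCTGCGGAT-3'

The forward primer binds at positions 22–29; the product's 3' end on the top strand is position 165.
The reverse primer anneals to the top strand over positions 148–165, i.e. to ATCCGCAGCTTCTTTCCC.
Its sequence written 5'→3' is the reverse complement: GGGAAAGAAGCTGCGGAT.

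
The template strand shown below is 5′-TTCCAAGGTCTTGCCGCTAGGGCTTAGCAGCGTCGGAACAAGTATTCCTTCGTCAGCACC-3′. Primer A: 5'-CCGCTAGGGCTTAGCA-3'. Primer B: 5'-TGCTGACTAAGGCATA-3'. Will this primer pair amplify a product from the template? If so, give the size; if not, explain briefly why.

Primer B (TGCTGACTAAGGCATA) does not match the top strand, and its reverse complement TATGCCTTAGTCAGCA does not match either.
With no annealing site for primer B, no amplification occurs.

No product — primer B has no binding site in the template.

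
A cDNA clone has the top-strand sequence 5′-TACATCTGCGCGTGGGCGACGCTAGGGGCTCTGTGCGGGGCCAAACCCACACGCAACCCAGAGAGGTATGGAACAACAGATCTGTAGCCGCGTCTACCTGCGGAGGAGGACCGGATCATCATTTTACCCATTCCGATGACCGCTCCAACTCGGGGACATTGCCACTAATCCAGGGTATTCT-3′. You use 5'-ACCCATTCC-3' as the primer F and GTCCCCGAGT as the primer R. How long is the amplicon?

32 bp

Forward primer ACCCATTCC is found on the top strand at positions 126–134.
The reverse primer's reverse complement is ACTCGGGGAC, which matches the template at positions 148–157.
Product length = (reverse-primer end) − (forward-primer start) + 1 = 157 − 126 + 1 = 32 bp.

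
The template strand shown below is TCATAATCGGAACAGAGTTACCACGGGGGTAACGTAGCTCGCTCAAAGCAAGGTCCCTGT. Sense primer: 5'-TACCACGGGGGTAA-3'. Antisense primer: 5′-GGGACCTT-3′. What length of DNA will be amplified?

39 bp

Forward primer TACCACGGGGGTAA is found on the top strand at positions 19–32.
Taking the reverse complement of GGGACCTT gives AAGGTCCC, found at positions 50–57 on the template; the primer anneals here to the top strand with its 3' end pointing upstream.
The product runs from position 19 to position 57, so its length is 57 − 19 + 1 = 39 bp.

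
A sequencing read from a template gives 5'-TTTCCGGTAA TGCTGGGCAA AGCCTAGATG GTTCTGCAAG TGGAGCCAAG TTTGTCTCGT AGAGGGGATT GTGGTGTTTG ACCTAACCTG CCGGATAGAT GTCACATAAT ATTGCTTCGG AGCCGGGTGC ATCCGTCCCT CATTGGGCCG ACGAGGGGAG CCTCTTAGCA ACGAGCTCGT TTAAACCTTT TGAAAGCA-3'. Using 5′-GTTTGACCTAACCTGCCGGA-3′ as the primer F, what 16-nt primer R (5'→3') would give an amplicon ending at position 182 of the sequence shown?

5'-AAACGAGCTCGTTGCT-3'

The forward primer binds at positions 76–95; the product's 3' end on the top strand is position 182.
The reverse primer anneals to the top strand over positions 167–182, i.e. to AGCAACGAGCTCGTTT.
Its sequence written 5'→3' is the reverse complement: AAACGAGCTCGTTGCT.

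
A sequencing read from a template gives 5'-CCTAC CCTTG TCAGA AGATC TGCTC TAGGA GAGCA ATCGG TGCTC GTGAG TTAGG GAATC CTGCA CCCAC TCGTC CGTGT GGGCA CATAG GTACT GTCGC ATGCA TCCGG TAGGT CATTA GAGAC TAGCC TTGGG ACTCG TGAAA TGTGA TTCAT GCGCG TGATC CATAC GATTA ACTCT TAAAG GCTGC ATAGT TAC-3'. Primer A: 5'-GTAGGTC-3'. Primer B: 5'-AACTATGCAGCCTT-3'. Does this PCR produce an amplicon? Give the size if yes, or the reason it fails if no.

Primer A (GTAGGTC) matches the top strand at positions 110–116; it acts as a forward primer.
Primer B's reverse complement is AAGGCTGCATAGTT, matching the top strand at positions 183–196; it acts as a reverse primer.
The 3' ends face each other across positions 110–196, giving an 87 bp product.

Yes — an 87 bp product.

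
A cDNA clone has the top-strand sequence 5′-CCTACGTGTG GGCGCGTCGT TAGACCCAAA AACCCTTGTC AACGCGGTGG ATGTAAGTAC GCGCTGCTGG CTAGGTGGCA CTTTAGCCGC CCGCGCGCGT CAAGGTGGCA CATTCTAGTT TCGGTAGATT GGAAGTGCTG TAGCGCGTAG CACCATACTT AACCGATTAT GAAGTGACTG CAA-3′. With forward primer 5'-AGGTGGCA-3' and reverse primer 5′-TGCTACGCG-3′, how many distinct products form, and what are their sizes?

Two products: 80 bp, 50 bp

The forward primer AGGTGGCA matches the top strand at positions 73–80, 103–110.
The reverse primer's reverse complement is CGCGTAGCA, matching at positions 144–152.
Each forward site pairs with the reverse site to give a product ending at position 152: sizes 80, 50 bp.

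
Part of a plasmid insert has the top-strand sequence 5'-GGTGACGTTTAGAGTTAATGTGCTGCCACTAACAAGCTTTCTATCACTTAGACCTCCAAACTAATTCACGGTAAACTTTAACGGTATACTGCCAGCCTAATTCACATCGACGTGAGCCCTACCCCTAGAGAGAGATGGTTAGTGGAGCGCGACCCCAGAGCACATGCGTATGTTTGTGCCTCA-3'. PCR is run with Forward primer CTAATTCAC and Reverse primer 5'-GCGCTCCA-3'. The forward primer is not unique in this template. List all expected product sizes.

90 bp, 54 bp

The forward primer CTAATTCAC matches the top strand at positions 61–69, 97–105.
The reverse primer's reverse complement is TGGAGCGC, matching at positions 143–150.
Each forward site pairs with the reverse site to give a product ending at position 150: sizes 90, 54 bp.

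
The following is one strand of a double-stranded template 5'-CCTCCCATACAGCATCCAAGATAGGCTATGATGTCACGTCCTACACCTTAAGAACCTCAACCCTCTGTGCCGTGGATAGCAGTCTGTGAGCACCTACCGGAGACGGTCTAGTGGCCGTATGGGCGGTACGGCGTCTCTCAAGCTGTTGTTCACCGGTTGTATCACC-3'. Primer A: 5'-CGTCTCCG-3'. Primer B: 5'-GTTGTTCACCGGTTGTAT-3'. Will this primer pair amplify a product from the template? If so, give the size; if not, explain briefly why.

Primer A (CGTCTCCG) has reverse complement CGGAGACG, which matches the top strand at positions 98–105; primer A anneals to the top strand there with its 3' end pointing upstream toward position 98.
Primer B (GTTGTTCACCGGTTGTAT) matches the top strand directly at positions 145–162; it anneals to the bottom strand with its 3' end pointing downstream toward position 162.
The 3' ends diverge (primer A extends toward position 1, primer B toward position 166), so the primers never converge on a shared product.

No product — the primers' 3' ends point away from each other.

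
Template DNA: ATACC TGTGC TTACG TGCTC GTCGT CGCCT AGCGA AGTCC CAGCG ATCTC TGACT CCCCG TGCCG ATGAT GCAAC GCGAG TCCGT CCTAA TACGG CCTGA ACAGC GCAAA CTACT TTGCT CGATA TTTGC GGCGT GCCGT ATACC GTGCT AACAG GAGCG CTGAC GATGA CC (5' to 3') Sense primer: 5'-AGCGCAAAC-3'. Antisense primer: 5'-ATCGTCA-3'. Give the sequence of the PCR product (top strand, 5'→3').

Scanning the template, AGCGCAAAC occurs at positions 103–111; this primer anneals to the bottom strand there with its 3' end pointing downstream.
Reverse complement of the reverse primer: TGACGAT. This occurs on the top strand at positions 162–168.
The product is the template from position 103 through 168 (66 bp).

5'-AGCGCAAACTACTTTGCTCGATATTTGCGGCGTGCCGTATACCGTGCTAACAGGAGCGCTGACGAT-3'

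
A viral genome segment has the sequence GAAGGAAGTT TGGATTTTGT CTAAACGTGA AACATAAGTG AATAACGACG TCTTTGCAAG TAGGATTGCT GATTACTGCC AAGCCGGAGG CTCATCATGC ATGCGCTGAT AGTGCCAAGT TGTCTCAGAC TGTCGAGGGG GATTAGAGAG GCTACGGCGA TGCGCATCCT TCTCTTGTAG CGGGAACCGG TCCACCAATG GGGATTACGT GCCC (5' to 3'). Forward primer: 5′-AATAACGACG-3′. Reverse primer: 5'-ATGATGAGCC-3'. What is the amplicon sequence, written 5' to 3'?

5'-AATAACGACGTCTTTGCAAGTAGGATTGCTGATTACTGCCAAGCCGGAGGCTCATCAT-3'

Forward primer AATAACGACG is found on the top strand at positions 41–50.
Taking the reverse complement of ATGATGAGCC gives GGCTCATCAT, found at positions 89–98 on the template; the primer anneals here to the top strand with its 3' end pointing upstream.
The product is the template from position 41 through 98 (58 bp).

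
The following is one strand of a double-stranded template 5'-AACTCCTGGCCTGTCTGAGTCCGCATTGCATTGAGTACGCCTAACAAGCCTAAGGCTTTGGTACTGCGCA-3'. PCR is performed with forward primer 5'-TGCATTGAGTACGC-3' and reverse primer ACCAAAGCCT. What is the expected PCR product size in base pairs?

The forward primer matches the template at positions 27–40.
The reverse primer's reverse complement is AGGCTTTGGT, which matches the template at positions 53–62.
Product length = (reverse-primer end) − (forward-primer start) + 1 = 62 − 27 + 1 = 36 bp.

36 bp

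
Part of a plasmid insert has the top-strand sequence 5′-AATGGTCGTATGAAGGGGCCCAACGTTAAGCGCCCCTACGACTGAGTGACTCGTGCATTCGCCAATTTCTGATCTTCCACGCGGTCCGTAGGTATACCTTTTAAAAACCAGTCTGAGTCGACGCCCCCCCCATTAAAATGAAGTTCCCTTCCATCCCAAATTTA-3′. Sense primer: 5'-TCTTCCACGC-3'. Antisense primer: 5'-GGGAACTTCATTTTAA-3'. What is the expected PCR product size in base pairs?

The forward primer matches the template at positions 73–82.
Taking the reverse complement of GGGAACTTCATTTTAA gives TTAAAATGAAGTTCCC, found at positions 133–148 on the template; the primer anneals here to the top strand with its 3' end pointing upstream.
Amplicon spans positions 73–148: 76 bp.

76 bp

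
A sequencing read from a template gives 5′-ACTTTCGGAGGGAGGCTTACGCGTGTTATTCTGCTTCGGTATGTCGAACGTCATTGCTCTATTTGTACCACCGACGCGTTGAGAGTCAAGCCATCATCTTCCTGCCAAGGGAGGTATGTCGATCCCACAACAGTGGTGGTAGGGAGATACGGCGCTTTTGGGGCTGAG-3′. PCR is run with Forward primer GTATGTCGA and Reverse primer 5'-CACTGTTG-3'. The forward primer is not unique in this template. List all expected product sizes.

The forward primer GTATGTCGA matches the top strand at positions 39–47, 114–122.
The reverse primer's reverse complement is CAACAGTG, matching at positions 128–135.
Each forward site pairs with the reverse site to give a product ending at position 135: sizes 97, 22 bp.

97 bp, 22 bp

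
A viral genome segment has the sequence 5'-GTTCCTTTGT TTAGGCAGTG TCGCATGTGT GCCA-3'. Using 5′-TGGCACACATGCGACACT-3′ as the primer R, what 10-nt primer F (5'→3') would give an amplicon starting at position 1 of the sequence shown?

5'-GTTCCTTTGT-3'

The reverse primer's reverse complement AGTGTCGCATGTGTGCCA matches the template at positions 17–34; the product starts at position 1.
The forward primer is identical to the top strand over positions 1–10: GTTCCTTTGT.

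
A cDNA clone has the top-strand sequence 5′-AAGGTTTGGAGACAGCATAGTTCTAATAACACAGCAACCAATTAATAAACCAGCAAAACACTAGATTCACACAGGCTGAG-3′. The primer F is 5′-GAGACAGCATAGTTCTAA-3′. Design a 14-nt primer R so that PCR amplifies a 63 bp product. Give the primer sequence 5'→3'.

The forward primer binds at positions 9–26, so a 63 bp product ends at position 9 + 63 − 1 = 71.
The reverse primer anneals to the top strand over positions 58–71, i.e. to ACACTAGATTCACA.
Its sequence written 5'→3' is the reverse complement: TGTGAATCTAGTGT.

5'-TGTGAATCTAGTGT-3'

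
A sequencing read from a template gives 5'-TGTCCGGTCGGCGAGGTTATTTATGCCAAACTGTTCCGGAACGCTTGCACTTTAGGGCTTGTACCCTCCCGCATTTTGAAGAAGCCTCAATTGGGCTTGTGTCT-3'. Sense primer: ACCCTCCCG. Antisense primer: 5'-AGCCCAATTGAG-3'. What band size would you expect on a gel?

35 bp

Scanning the template, ACCCTCCCG occurs at positions 63–71; this primer anneals to the bottom strand there with its 3' end pointing downstream.
Taking the reverse complement of AGCCCAATTGAG gives CTCAATTGGGCT, found at positions 86–97 on the template; the primer anneals here to the top strand with its 3' end pointing upstream.
The product runs from position 63 to position 97, so its length is 97 − 63 + 1 = 35 bp.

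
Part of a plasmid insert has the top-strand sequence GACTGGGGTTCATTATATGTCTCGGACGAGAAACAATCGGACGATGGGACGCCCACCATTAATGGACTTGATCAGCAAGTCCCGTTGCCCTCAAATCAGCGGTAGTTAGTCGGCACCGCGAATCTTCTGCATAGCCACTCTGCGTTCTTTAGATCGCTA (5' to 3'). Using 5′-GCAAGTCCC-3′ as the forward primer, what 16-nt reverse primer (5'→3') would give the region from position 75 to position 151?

The product's 3' end on the top strand is position 151.
The reverse primer anneals to the top strand over positions 136–151, i.e. to CACTCTGCGTTCTTTA.
Its sequence written 5'→3' is the reverse complement: TAAAGAACGCAGAGTG.

5'-TAAAGAACGCAGAGTG-3'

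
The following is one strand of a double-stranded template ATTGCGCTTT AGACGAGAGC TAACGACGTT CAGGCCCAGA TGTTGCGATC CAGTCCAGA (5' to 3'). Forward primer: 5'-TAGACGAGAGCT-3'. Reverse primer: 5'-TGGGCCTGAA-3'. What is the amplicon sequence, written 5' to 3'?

Scanning the template, TAGACGAGAGCT occurs at positions 10–21; this primer anneals to the bottom strand there with its 3' end pointing downstream.
Reverse complement of the reverse primer: TTCAGGCCCA. This occurs on the top strand at positions 29–38.
The product is the template from position 10 through 38 (29 bp).

5'-TAGACGAGAGCTAACGACGTTCAGGCCCA-3'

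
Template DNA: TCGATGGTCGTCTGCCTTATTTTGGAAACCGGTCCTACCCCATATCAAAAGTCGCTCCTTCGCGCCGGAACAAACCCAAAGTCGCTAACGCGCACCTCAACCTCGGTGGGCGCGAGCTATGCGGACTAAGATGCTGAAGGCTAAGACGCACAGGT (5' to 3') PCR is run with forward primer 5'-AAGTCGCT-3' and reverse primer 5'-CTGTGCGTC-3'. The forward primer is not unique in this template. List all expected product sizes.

105 bp, 75 bp

The forward primer AAGTCGCT matches the top strand at positions 49–56, 79–86.
The reverse primer's reverse complement is GACGCACAG, matching at positions 145–153.
Each forward site pairs with the reverse site to give a product ending at position 153: sizes 105, 75 bp.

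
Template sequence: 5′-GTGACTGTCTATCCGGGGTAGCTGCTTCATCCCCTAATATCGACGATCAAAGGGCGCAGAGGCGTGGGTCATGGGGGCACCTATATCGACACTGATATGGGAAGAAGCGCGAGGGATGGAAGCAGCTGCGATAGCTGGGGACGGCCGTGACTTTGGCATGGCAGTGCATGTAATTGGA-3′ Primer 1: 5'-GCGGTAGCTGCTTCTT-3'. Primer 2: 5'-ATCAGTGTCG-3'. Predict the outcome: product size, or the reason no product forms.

Primer 1 (GCGGTAGCTGCTTCTT) does not match the top strand, and its reverse complement AAGAAGCAGCTACCGC does not match either.
With no annealing site for primer 1, no amplification occurs.

No product — primer 1 has no binding site in the template.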